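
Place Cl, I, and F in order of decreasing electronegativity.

F, Cl, I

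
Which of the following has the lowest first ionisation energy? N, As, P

As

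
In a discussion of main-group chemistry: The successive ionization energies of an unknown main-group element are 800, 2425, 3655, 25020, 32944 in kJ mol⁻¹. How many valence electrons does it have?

3

Look for the largest jump between consecutive ionization energies: IE4/IE3 ≈ 6.8, far larger than any earlier ratio.
That jump marks the point where a core electron is being removed. So the atom has 3 valence electrons.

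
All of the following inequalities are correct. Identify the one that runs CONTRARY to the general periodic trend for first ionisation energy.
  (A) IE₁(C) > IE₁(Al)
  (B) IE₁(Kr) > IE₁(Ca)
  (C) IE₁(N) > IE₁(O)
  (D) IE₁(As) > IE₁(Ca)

The general trend: first ionisation energy increases across a period and decreases down a group.
(A) C (period 2, group 14) vs Al (period 3, group 13): the stated order agrees with the simple trend.
(B) Kr (period 4, group 18) vs Ca (period 4, group 2): the stated order agrees with the simple trend.
(C) N (period 2, group 15) vs O (period 2, group 16): the stated order contradicts the simple trend.
(D) As (period 4, group 15) vs Ca (period 4, group 2): the stated order agrees with the simple trend.
The exception is (C): pairing an electron in O's 2p⁴ costs repulsion energy, so O ionizes more easily than half-filled N (2p³).

(C)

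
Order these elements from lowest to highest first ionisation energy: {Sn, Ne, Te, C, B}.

Sn, B, Te, C, Ne

B is in period 2, group 13; C is in period 2, group 14; Ne is in period 2, group 18; Sn is in period 5, group 14; Te is in period 5, group 16.
IE₁ increases left→right with effective nuclear charge and decreases top→bottom as the valence shell moves farther out.
These span different periods and groups, so the two trends combine.
B > Sn: the two effects oppose for this pair; the down-group effect wins (801 vs 709 kJ/mol).
Te > B: the two effects oppose for this pair; the across-period effect wins (869 vs 801 kJ/mol).
C > Te: period and group pull opposite ways; the down-group shift dominates (1086 vs 869 kJ/mol).
Ne > C: Ne lies to the right of C in period 2, so the across-period effect alone puts Ne higher.
Approximate values (kJ/mol): B 801, C 1086, Ne 2081, Sn 709, Te 869.
So from lowest to highest: Sn < B < Te < C < Ne.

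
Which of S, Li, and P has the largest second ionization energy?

IE_2 is the cost of taking one more electron from the +1 cation: S⁺ still has 5 valence electrons; Li⁺ is the bare [He] core; P⁺ still has 4 valence electrons.
Breaking into a closed-shell core is much more expensive than removing a leftover valence electron — Li has the largest IE_2 here.
Valence configurations: S⁺ [Ne]3s²3p³, P⁺ [Ne]3s²3p².
Tabulated IE_2 (kJ/mol): S 2252, Li 7298, P 1907.
Overall IE_2 order: P < S < Li.

Li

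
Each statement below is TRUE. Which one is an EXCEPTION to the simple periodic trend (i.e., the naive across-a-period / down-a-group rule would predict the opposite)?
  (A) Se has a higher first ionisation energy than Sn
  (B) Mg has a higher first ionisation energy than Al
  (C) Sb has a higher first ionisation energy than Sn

The general trend: first ionisation energy increases across a period and decreases down a group.
(A) Se (period 4, group 16) vs Sn (period 5, group 14): the stated order agrees with the simple trend.
(B) Mg (period 3, group 2) vs Al (period 3, group 13): the stated order contradicts the simple trend.
(C) Sb (period 5, group 15) vs Sn (period 5, group 14): the stated order agrees with the simple trend.
The exception is (B): Al's single 3p electron is easier to remove than one from Mg's filled 3s².

(B)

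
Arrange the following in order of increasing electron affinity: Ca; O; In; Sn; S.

Ca < In < Sn < O < S

Atoms with high Z_eff and room in the valence shell (especially the halogens) have the most exothermic electron affinities.
These span different periods and groups, so the two trends combine.
In > Ca: period and group pull opposite ways; the across-period shift dominates (29 vs 2 kJ/mol).
Sn > In: Sn lies to the right of In in period 5, so the across-period effect alone puts Sn higher.
O > Sn: both effects reinforce here, so O is clearly the higher of the two.
S > O: this pair runs against the simple trend — see the exception note.
Note the exception: S has a higher electron affinity than O, contrary to the simple trend — the compact 2p subshell of O repels the added electron more than S's larger 3p does.
Approximate values (kJ/mol): O 141, S 200, Ca 2, In 29, Sn 107.
So from lowest to highest: Ca < In < Sn < O < S.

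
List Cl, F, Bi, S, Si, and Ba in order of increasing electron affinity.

Ba < Bi < Si < S < F < Cl

F is in period 2, group 17; Si is in period 3, group 14; S is in period 3, group 16; Cl is in period 3, group 17; Ba is in period 6, group 2; Bi is in period 6, group 15.
Atoms with high Z_eff and room in the valence shell (especially the halogens) have the most exothermic electron affinities.
Here both period and group differ, so the two effects have to be weighed against each other.
Bi > Ba: Bi lies to the right of Ba in period 6, so the across-period effect alone puts Bi higher.
Si > Bi: period and group pull opposite ways; the down-group shift dominates (134 vs 91 kJ/mol).
S > Si: S lies to the right of Si in period 3, so the across-period effect alone puts S higher.
F > S: relative to S, both the across-period and down-group shifts push F's electron affinity up.
Cl > F: this pair runs against the simple trend — see the exception note.
Note the exception: Cl has a higher electron affinity than F, contrary to the simple trend — F's small 2p subshell makes the incoming electron feel strong e⁻–e⁻ repulsion, so Cl actually releases more energy on gaining an electron.
For reference (kJ/mol): F 328, Si 134, S 200, Cl 349, Ba 14, Bi 91.
So from lowest to highest: Ba < Bi < Si < S < F < Cl.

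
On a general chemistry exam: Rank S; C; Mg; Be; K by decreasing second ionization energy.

K > C > S > Be > Mg

The second ionization energy removes an electron from the +1 ion. For each element: S⁺ still has 5 valence electrons; C⁺ still has 3 valence electrons; Mg⁺ still has 1 valence electron; Be⁺ still has 1 valence electron; K⁺ is the bare [Ar] core.
Breaking into a closed-shell core is much more expensive than removing a leftover valence electron — K has the largest IE_2 here.
Valence configurations: S⁺ [Ne]3s²3p³, C⁺ [He]2s²2p¹, Mg⁺ [Ne]3s¹, Be⁺ [He]2s¹.
Tabulated IE_2 (kJ/mol): S 2252, C 2353, Mg 1451, Be 1757, K 3052.
So the second ionization energies run Mg < Be < S < C < K.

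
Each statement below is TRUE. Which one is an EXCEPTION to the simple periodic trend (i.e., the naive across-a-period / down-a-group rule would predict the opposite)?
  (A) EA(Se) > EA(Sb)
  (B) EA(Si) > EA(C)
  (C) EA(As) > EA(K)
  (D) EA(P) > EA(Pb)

The general trend: electron affinity increases across a period and decreases down a group.
(A) Se (period 4, group 16) vs Sb (period 5, group 15): the stated order agrees with the simple trend.
(B) Si (period 3, group 14) vs C (period 2, group 14): the stated order contradicts the simple trend.
(C) As (period 4, group 15) vs K (period 4, group 1): the stated order agrees with the simple trend.
(D) P (period 3, group 15) vs Pb (period 6, group 14): the stated order agrees with the simple trend.
The exception is (B): Si's larger, more diffuse 3p orbitals accept an added electron slightly more readily than C's compact 2p.

(B)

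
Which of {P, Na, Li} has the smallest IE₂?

The second ionization energy removes an electron from the +1 ion. For each element: P⁺ still has 4 valence electrons; Na⁺ is the bare [Ne] core; Li⁺ is the bare [He] core.
Pulling an electron out of a noble-gas core costs far more than removing a remaining valence electron, so Na and Li sit at the high end of IE_2.
The numbers (kJ/mol): P 1907, Na 4562, Li 7298.
Hence IE_2: P < Na < Li.

P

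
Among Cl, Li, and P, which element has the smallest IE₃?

The third ionization energy removes an electron from the +2 ion. For each element: Cl²⁺ still has 5 valence electrons; Li²⁺ is already 1 electron into the core; P²⁺ still has 3 valence electrons.
Breaking into a closed-shell core is much more expensive than removing a leftover valence electron — Li has the largest IE_3 here.
Valence configurations: Cl²⁺ [Ne]3s²3p³, P²⁺ [Ne]3s²3p¹.
Approximate IE_3 values (kJ/mol): Cl 3822, Li 11815, P 2914.
Overall IE_3 order: P < Cl < Li.

P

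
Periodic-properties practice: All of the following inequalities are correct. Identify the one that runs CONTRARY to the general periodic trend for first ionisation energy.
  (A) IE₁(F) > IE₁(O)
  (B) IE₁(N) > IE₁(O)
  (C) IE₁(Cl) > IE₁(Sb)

(B)

The general trend: first ionisation energy increases across a period and decreases down a group.
(A) F (period 2, group 17) vs O (period 2, group 16): the stated order agrees with the simple trend.
(B) N (period 2, group 15) vs O (period 2, group 16): the stated order contradicts the simple trend.
(C) Cl (period 3, group 17) vs Sb (period 5, group 15): the stated order agrees with the simple trend.
The exception is (B): pairing an electron in O's 2p⁴ costs repulsion energy, so O ionizes more easily than half-filled N (2p³).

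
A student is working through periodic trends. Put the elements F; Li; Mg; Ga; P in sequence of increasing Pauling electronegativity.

Li < Mg < Ga < P < F

Electronegativity increases across a period and decreases down a group, tracking effective nuclear charge and atomic size.
Here both period and group differ, so the two effects have to be weighed against each other.
Mg > Li: the two effects oppose for this pair; the across-period effect wins (1.31 vs 0.98).
Ga > Mg: period and group pull opposite ways; the across-period shift dominates (1.81 vs 1.31).
P > Ga: both effects reinforce here, so P is clearly the higher of the two.
F > P: relative to P, both the across-period and down-group shifts push F's electronegativity up.
For reference (Pauling): Li 0.98, F 3.98, Mg 1.31, P 2.19, Ga 1.81.
So from lowest to highest: Li < Mg < Ga < P < F.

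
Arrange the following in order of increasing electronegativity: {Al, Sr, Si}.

Al is in period 3, group 13; Si is in period 3, group 14; Sr is in period 5, group 2.
Atoms toward the upper right of the periodic table pull bonding electrons most strongly.
These span different periods and groups, so the two trends combine.
Al > Sr: both effects reinforce here, so Al is clearly the higher of the two.
Si > Al: Si lies to the right of Al in period 3, so the across-period effect alone puts Si higher.
For reference (Pauling): Al 1.61, Si 1.90, Sr 0.95.
So from lowest to highest: Sr < Al < Si.

Sr < Al < Si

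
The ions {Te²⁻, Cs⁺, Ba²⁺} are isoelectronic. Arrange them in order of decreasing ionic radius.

All of these have 54 electrons, so size is governed by nuclear charge alone: the more protons, the stronger the pull on the same electron cloud, and the smaller the ion.
Nuclear charges: Ba²⁺ (Z=56), Cs⁺ (Z=55), Te²⁻ (Z=52).
Largest to smallest: Te²⁻ > Cs⁺ > Ba²⁺.

Te²⁻, Cs⁺, Ba²⁺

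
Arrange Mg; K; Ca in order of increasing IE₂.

Ca < Mg < K

After 1 electron has been removed, what remains? Mg⁺ still has 1 valence electron; K⁺ is the bare [Ar] core; Ca⁺ still has 1 valence electron.
Pulling an electron out of a noble-gas core costs far more than removing a remaining valence electron, so K sits at the high end of IE_2.
Valence configurations: Mg⁺ [Ne]3s¹, Ca⁺ [Ar]4s¹.
The numbers (kJ/mol): Mg 1451, K 3052, Ca 1145.
Overall IE_2 order: Ca < Mg < K.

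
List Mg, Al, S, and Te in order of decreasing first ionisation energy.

S > Te > Mg > Al

Across a period the outer electron is held more tightly (higher IE₁); down a group it sits in a higher shell, more shielded, and comes off more easily.
Here both period and group differ, so the two effects have to be weighed against each other.
Mg > Al: this pair runs against the simple trend — see the exception note.
Te > Mg: period and group pull opposite ways; the across-period shift dominates (869 vs 738 kJ/mol).
S > Te: they share group 16; the group trend gives S the larger value.
Note the exception: Mg has a higher first ionization energy than Al, contrary to the simple trend — Al's single 3p electron is easier to remove than one from Mg's filled 3s².
Tabulated first ionization energy (kJ/mol): Mg 738, Al 578, S 1000, Te 869.
So from highest to lowest: S > Te > Mg > Al.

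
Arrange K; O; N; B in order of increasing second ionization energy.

IE_2 is the cost of taking one more electron from the +1 cation: K⁺ is the bare [Ar] core; O⁺ still has 5 valence electrons; N⁺ still has 4 valence electrons; B⁺ still has 2 valence electrons.
Usually core removal costs more than valence removal, but here the competition is close: a tightly held n=2 valence electron can cost more to remove than an n=3 core electron, so the actual values have to decide it.
Valence configurations: O⁺ [He]2s²2p³, N⁺ [He]2s²2p², B⁺ [He]2s².
The numbers (kJ/mol): K 3052, O 3388, N 2856, B 2427.
Overall IE_2 order: B < N < K < O.

B < N < K < O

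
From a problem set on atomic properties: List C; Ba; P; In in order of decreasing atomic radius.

Ba > In > P > C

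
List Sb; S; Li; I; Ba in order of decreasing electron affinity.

Li is in period 2, group 1; S is in period 3, group 16; Sb is in period 5, group 15; I is in period 5, group 17; Ba is in period 6, group 2.
Atoms with high Z_eff and room in the valence shell (especially the halogens) have the most exothermic electron affinities.
These span different periods and groups, so the two trends combine.
Li > Ba: the two effects oppose for this pair; the down-group effect wins (60 vs 14 kJ/mol).
Sb > Li: the two effects oppose for this pair; the across-period effect wins (103 vs 60 kJ/mol).
S > Sb: both effects reinforce here, so S is clearly the higher of the two.
I > S: the two effects oppose for this pair; the across-period effect wins (295 vs 200 kJ/mol).
Approximate values (kJ/mol): Li 60, S 200, Sb 103, I 295, Ba 14.
So from highest to lowest: I > S > Sb > Li > Ba.

I, S, Sb, Li, Ba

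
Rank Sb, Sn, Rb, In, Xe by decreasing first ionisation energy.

Xe > Sb > Sn > In > Rb

Rb is in period 5, group 1; In is in period 5, group 13; Sn is in period 5, group 14; Sb is in period 5, group 15; Xe is in period 5, group 18.
Removing the outermost electron gets harder across a period and easier down a group.
All lie in period 5, so first ionization energy increases left to right.
So from highest to lowest: Xe > Sb > Sn > In > Rb.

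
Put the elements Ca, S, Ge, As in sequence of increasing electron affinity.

Ca < As < Ge < S

S is in period 3, group 16; Ca is in period 4, group 2; Ge is in period 4, group 14; As is in period 4, group 15.
Atoms with high Z_eff and room in the valence shell (especially the halogens) have the most exothermic electron affinities.
These span different periods and groups, so the two trends combine.
As > Ca: As lies to the right of Ca in period 4, so the across-period effect alone puts As higher.
Ge > As: this pair runs against the simple trend — see the exception note.
S > Ge: relative to Ge, both the across-period and down-group shifts push S's electron affinity up.
Note the exception: Ge has a higher electron affinity than As, contrary to the simple trend — adding an electron to As's half-filled 4p³ is unfavourable, so Ge (4p²) has the more exothermic EA.
Approximate values (kJ/mol): S 200, Ca 2, Ge 119, As 78.
So from lowest to highest: Ca < As < Ge < S.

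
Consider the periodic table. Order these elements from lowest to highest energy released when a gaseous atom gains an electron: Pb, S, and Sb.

S is in period 3, group 16; Sb is in period 5, group 15; Pb is in period 6, group 14.
Electron affinity generally becomes more exothermic across a period toward the halogens and less exothermic down a group.
Here both period and group differ, so the two effects have to be weighed against each other.
Sb > Pb: both effects reinforce here, so Sb is clearly the higher of the two.
S > Sb: both effects reinforce here, so S is clearly the higher of the two.
For reference (kJ/mol): S 200, Sb 103, Pb 35.
So from lowest to highest: Pb < Sb < S.

Pb < Sb < S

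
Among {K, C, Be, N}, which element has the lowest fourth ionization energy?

K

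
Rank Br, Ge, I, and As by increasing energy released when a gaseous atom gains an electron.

As < Ge < I < Br

Ge is in period 4, group 14; As is in period 4, group 15; Br is in period 4, group 17; I is in period 5, group 17.
EA tends to increase across a period and decrease down a group, though the pattern is less regular than for IE or radius.
Neither a single period nor a single group — weigh both effects.
Ge > As: this pair runs against the simple trend — see the exception note.
I > Ge: period and group pull opposite ways; the across-period shift dominates (295 vs 119 kJ/mol).
Br > I: Br sits above I in group 17, so the down-group effect alone puts Br higher.
Note the exception: Ge has a higher electron affinity than As, contrary to the simple trend — adding an electron to As's half-filled 4p³ is unfavourable, so Ge (4p²) has the more exothermic EA.
Approximate values (kJ/mol): Ge 119, As 78, Br 325, I 295.
So from lowest to highest: As < Ge < I < Br.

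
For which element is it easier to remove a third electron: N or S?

S

IE_3 is the cost of taking one more electron from the +2 cation: N²⁺ still has 3 valence electrons; S²⁺ still has 4 valence electrons.
All are still removing valence electrons, so compare the +2 ions as you would atoms: IE_3 generally rises across a period (higher Z_eff) and falls down a group (larger shell), subject to the usual subshell exceptions.
Valence configurations: N²⁺ [He]2s²2p¹, S²⁺ [Ne]3s²3p².
Approximate IE_3 values (kJ/mol): N 4578, S 3357.
Hence IE_3: S < N.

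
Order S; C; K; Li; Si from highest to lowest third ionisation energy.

Li, C, K, S, Si

The third ionization energy removes an electron from the +2 ion. For each element: S²⁺ still has 4 valence electrons; C²⁺ still has 2 valence electrons; K²⁺ is already 1 electron into the core; Li²⁺ is already 1 electron into the core; Si²⁺ still has 2 valence electrons.
Usually core removal costs more than valence removal, but here the competition is close: a tightly held n=2 valence electron can cost more to remove than an n=3 core electron, so the actual values have to decide it.
Valence configurations: S²⁺ [Ne]3s²3p², C²⁺ [He]2s², Si²⁺ [Ne]3s².
Tabulated IE_3 (kJ/mol): S 3357, C 4620, K 4420, Li 11815, Si 3232.
Overall IE_3 order: Si < S < K < C < Li.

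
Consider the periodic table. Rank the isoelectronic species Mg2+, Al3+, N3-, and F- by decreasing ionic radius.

N3-, F-, Mg2+, Al3+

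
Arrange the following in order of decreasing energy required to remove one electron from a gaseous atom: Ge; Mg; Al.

Ge > Mg > Al

Mg is in period 3, group 2; Al is in period 3, group 13; Ge is in period 4, group 14.
Across a period the outer electron is held more tightly (higher IE₁); down a group it sits in a higher shell, more shielded, and comes off more easily.
Neither a single period nor a single group — weigh both effects.
Mg > Al: this pair runs against the simple trend — see the exception note.
Ge > Mg: period and group pull opposite ways; the across-period shift dominates (762 vs 738 kJ/mol).
Note the exception: Mg has a higher first ionization energy than Al, contrary to the simple trend — Al's single 3p electron is easier to remove than one from Mg's filled 3s².
Approximate values (kJ/mol): Mg 738, Al 578, Ge 762.
So from highest to lowest: Ge > Mg > Al.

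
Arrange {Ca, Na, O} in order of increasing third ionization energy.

The third ionization energy removes an electron from the +2 ion. For each element: Ca²⁺ is the bare [Ar] core; Na²⁺ is already 1 electron into the core; O²⁺ still has 4 valence electrons.
Usually core removal costs more than valence removal, but here the competition is close: a tightly held n=2 valence electron can cost more to remove than an n=3 core electron, so the actual values have to decide it.
Approximate IE_3 values (kJ/mol): Ca 4912, Na 6910, O 5300.
Overall IE_3 order: Ca < O < Na.

Ca < O < Na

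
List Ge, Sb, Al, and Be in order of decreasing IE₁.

Be is in period 2, group 2; Al is in period 3, group 13; Ge is in period 4, group 14; Sb is in period 5, group 15.
Removing the outermost electron gets harder across a period and easier down a group.
These sit on a diagonal, where the across-period and down-group effects partly cancel.
Ge > Al: period and group pull opposite ways; the across-period shift dominates (762 vs 578 kJ/mol).
Sb > Ge: period and group pull opposite ways; the across-period shift dominates (831 vs 762 kJ/mol).
Be > Sb: the two effects oppose for this pair; the down-group effect wins (900 vs 831 kJ/mol).
Tabulated first ionization energy (kJ/mol): Be 900, Al 578, Ge 762, Sb 831.
So from highest to lowest: Be > Sb > Ge > Al.

Be > Sb > Ge > Al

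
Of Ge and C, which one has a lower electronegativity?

Ge

C is in period 2, group 14; Ge is in period 4, group 14.
Atoms toward the upper right of the periodic table pull bonding electrons most strongly.
All are in group 14, so electronegativity increases up the group.
So Ge has the lower electronegativity (Ge < C).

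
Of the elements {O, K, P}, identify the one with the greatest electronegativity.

EN rises left→right (higher Z_eff, smaller atoms) and falls top→bottom (larger, more shielded atoms).
Here both period and group differ, so the two effects have to be weighed against each other.
P > K: both effects reinforce here, so P is clearly the higher of the two.
O > P: relative to P, both the across-period and down-group shifts push O's electronegativity up.
Approximate values (Pauling): O 3.44, P 2.19, K 0.82.
The greatest electronegativity among these belongs to O.

O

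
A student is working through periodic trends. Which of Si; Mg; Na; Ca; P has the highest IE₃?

The third ionization energy removes an electron from the +2 ion. For each element: Si²⁺ still has 2 valence electrons; Mg²⁺ is the bare [Ne] core; Na²⁺ is already 1 electron into the core; Ca²⁺ is the bare [Ar] core; P²⁺ still has 3 valence electrons.
Pulling an electron out of a noble-gas core costs far more than removing a remaining valence electron, so Ca, Na and Mg sit at the high end of IE_3.
Valence configurations: Si²⁺ [Ne]3s², P²⁺ [Ne]3s²3p¹.
P²⁺ loses a lone 3p electron whereas Si²⁺ must break into a filled 3s² pair, so IE_3(Si) > IE_3(P) even though P has the higher nuclear charge.
The numbers (kJ/mol): Si 3232, Mg 7733, Na 6910, Ca 4912, P 2914.
So the third ionization energies run P < Si < Ca < Na < Mg.

Mg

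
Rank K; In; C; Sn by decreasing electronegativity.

C > Sn > In > K

C is in period 2, group 14; K is in period 4, group 1; In is in period 5, group 13; Sn is in period 5, group 14.
Atoms toward the upper right of the periodic table pull bonding electrons most strongly.
Here both period and group differ, so the two effects have to be weighed against each other.
In > K: the two effects oppose for this pair; the across-period effect wins (1.78 vs 0.82).
Sn > In: Sn lies to the right of In in period 5, so the across-period effect alone puts Sn higher.
C > Sn: C sits above Sn in group 14, so the down-group effect alone puts C higher.
For reference (Pauling): C 2.55, K 0.82, In 1.78, Sn 1.96.
So from highest to lowest: C > Sn > In > K.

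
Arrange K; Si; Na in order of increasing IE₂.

Consider each +1 ion: K⁺ is the bare [Ar] core; Si⁺ still has 3 valence electrons; Na⁺ is the bare [Ne] core.
Core electrons are held far more tightly than valence electrons, so K and Na top the IE_2 order.
The numbers (kJ/mol): K 3052, Si 1577, Na 4562.
So the second ionization energies run Si < K < Na.

Si, K, Na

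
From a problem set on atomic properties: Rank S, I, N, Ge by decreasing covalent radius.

N is in period 2, group 15; S is in period 3, group 16; Ge is in period 4, group 14; I is in period 5, group 17.
Atomic radius shrinks across a period as nuclear charge pulls the same shell inward, and grows down a group as new shells are added.
These span different periods and groups, so the two trends combine.
S > N: the two effects oppose for this pair; the down-group effect wins (103 vs 71 pm).
Ge > S: both effects reinforce here, so Ge is clearly the larger of the two.
I > Ge: the two effects oppose for this pair; the down-group effect wins (133 vs 121 pm).
Approximate values (pm): N 71, S 103, Ge 121, I 133.
So from largest to smallest: I > Ge > S > N.

I > Ge > S > N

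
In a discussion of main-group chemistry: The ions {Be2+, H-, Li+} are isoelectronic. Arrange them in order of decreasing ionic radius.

All of these have 2 electrons, so size is governed by nuclear charge alone: the more protons, the stronger the pull on the same electron cloud, and the smaller the ion.
Nuclear charges: Be2+ (Z=4), Li+ (Z=3), H- (Z=1).
Largest to smallest: H- > Li+ > Be2+.

H-, Li+, Be2+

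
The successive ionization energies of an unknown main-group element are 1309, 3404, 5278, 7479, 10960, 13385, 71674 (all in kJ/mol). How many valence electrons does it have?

6

Look for the largest jump between consecutive ionization energies: IE7/IE6 ≈ 5.4, far larger than any earlier ratio.
That jump marks the point where a core electron is being removed. So the atom has 6 valence electrons.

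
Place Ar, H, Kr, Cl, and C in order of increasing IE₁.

H is in period 1, group 1; C is in period 2, group 14; Cl is in period 3, group 17; Ar is in period 3, group 18; Kr is in period 4, group 18.
Across a period the outer electron is held more tightly (higher IE₁); down a group it sits in a higher shell, more shielded, and comes off more easily.
Neither a single period nor a single group — weigh both effects.
Cl > C: period and group pull opposite ways; the across-period shift dominates (1251 vs 1086 kJ/mol).
H > Cl: period and group pull opposite ways; the down-group shift dominates (1312 vs 1251 kJ/mol).
Kr > H: period and group pull opposite ways; the across-period shift dominates (1351 vs 1312 kJ/mol).
Ar > Kr: they share group 18; the group trend gives Ar the larger value.
For reference (kJ/mol): H 1312, C 1086, Cl 1251, Ar 1521, Kr 1351.
So from lowest to highest: C < Cl < H < Kr < Ar.

C < Cl < H < Kr < Ar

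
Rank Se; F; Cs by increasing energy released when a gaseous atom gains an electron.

EA tends to increase across a period and decrease down a group, though the pattern is less regular than for IE or radius.
These span different periods and groups, so the two trends combine.
Se > Cs: relative to Cs, both the across-period and down-group shifts push Se's electron affinity up.
F > Se: relative to Se, both the across-period and down-group shifts push F's electron affinity up.
Approximate values (kJ/mol): F 328, Se 195, Cs 46.
So from lowest to highest: Cs < Se < F.

Cs < Se < F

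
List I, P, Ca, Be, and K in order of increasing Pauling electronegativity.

Be is in period 2, group 2; P is in period 3, group 15; K is in period 4, group 1; Ca is in period 4, group 2; I is in period 5, group 17.
Atoms toward the upper right of the periodic table pull bonding electrons most strongly.
Neither a single period nor a single group — weigh both effects.
Ca > K: Ca lies to the right of K in period 4, so the across-period effect alone puts Ca higher.
Be > Ca: Be sits above Ca in group 2, so the down-group effect alone puts Be higher.
P > Be: the two effects oppose for this pair; the across-period effect wins (2.19 vs 1.57).
I > P: the two effects oppose for this pair; the across-period effect wins (2.66 vs 2.19).
Approximate values (Pauling): Be 1.57, P 2.19, K 0.82, Ca 1.00, I 2.66.
So from lowest to highest: K < Ca < Be < P < I.

K < Ca < Be < P < I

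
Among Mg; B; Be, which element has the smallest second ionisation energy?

IE_2 is the cost of taking one more electron from the +1 cation: Mg⁺ still has 1 valence electron; B⁺ still has 2 valence electrons; Be⁺ still has 1 valence electron.
All are still removing valence electrons, so compare the +1 ions as you would atoms: IE_2 generally rises across a period (higher Z_eff) and falls down a group (larger shell), subject to the usual subshell exceptions.
Valence configurations: Mg⁺ [Ne]3s¹, B⁺ [He]2s², Be⁺ [He]2s¹.
The numbers (kJ/mol): Mg 1451, B 2427, Be 1757.
So the second ionization energies run Mg < Be < B.

Mg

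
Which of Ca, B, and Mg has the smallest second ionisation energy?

Ca

The second ionization energy removes an electron from the +1 ion. For each element: Ca⁺ still has 1 valence electron; B⁺ still has 2 valence electrons; Mg⁺ still has 1 valence electron.
All are still removing valence electrons, so compare the +1 ions as you would atoms: IE_2 generally rises across a period (higher Z_eff) and falls down a group (larger shell), subject to the usual subshell exceptions.
Valence configurations: Ca⁺ [Ar]4s¹, B⁺ [He]2s², Mg⁺ [Ne]3s¹.
Tabulated IE_2 (kJ/mol): Ca 1145, B 2427, Mg 1451.
Putting it together, IE_2: Ca < Mg < B.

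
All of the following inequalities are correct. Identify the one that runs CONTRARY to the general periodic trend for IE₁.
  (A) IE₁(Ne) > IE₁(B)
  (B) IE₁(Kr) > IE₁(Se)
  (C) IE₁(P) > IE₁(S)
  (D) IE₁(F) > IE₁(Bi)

(C)

The general trend: IE₁ increases across a period and decreases down a group.
(A) Ne (period 2, group 18) vs B (period 2, group 13): the stated order agrees with the simple trend.
(B) Kr (period 4, group 18) vs Se (period 4, group 16): the stated order agrees with the simple trend.
(C) P (period 3, group 15) vs S (period 3, group 16): the stated order contradicts the simple trend.
(D) F (period 2, group 17) vs Bi (period 6, group 15): the stated order agrees with the simple trend.
The exception is (C): S (3p⁴) ionizes more easily than half-filled P (3p³) because the paired 3p electron in S is pushed out by e⁻–e⁻ repulsion.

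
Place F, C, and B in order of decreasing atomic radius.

B is in period 2, group 13; C is in period 2, group 14; F is in period 2, group 17.
Across a period the added protons contract the valence shell; down a group each new principal shell makes the atom larger.
All lie in period 2, so atomic radius increases right to left.
So from largest to smallest: B > C > F.

B > C > F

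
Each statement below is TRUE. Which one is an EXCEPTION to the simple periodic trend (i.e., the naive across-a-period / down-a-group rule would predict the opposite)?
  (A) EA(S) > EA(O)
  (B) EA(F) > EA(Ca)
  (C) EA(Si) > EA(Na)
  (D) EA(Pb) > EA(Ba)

(A)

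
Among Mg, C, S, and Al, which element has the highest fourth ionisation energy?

IE_4 is the cost of taking one more electron from the +3 cation: Mg³⁺ is already 1 electron into the core; C³⁺ still has 1 valence electron; S³⁺ still has 3 valence electrons; Al³⁺ is the bare [Ne] core.
Breaking into a closed-shell core is much more expensive than removing a leftover valence electron — Mg and Al have the largest IE_4 here.
Valence configurations: C³⁺ [He]2s¹, S³⁺ [Ne]3s²3p¹.
Approximate IE_4 values (kJ/mol): Mg 10543, C 6223, S 4556, Al 11577.
So the fourth ionization energies run S < C < Mg < Al.

Al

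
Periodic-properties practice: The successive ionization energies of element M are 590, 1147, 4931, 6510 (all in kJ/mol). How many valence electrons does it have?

Look for the largest jump between consecutive ionization energies: IE3/IE2 ≈ 4.3, far larger than any earlier ratio.
That jump marks the point where a core electron is being removed. So the atom has 2 valence electrons.

2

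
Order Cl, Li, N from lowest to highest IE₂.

Cl < N < Li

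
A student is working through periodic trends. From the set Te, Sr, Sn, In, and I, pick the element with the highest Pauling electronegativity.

I

Sr is in period 5, group 2; In is in period 5, group 13; Sn is in period 5, group 14; Te is in period 5, group 16; I is in period 5, group 17.
Smaller atoms with higher effective nuclear charge are more electronegative.
All lie in period 5, so electronegativity increases left to right.
The highest Pauling electronegativity among these belongs to I.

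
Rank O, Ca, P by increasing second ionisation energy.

After 1 electron has been removed, what remains? O⁺ still has 5 valence electrons; Ca⁺ still has 1 valence electron; P⁺ still has 4 valence electrons.
All are still removing valence electrons, so compare the +1 ions as you would atoms: IE_2 generally rises across a period (higher Z_eff) and falls down a group (larger shell), subject to the usual subshell exceptions.
Valence configurations: O⁺ [He]2s²2p³, Ca⁺ [Ar]4s¹, P⁺ [Ne]3s²3p².
The numbers (kJ/mol): O 3388, Ca 1145, P 1907.
Putting it together, IE_2: Ca < P < O.

Ca, P, O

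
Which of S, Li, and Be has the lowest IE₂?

Be

Consider each +1 ion: S⁺ still has 5 valence electrons; Li⁺ is the bare [He] core; Be⁺ still has 1 valence electron.
Core electrons are held far more tightly than valence electrons, so Li tops the IE_2 order.
Valence configurations: S⁺ [Ne]3s²3p³, Be⁺ [He]2s¹.
The numbers (kJ/mol): S 2252, Li 7298, Be 1757.
So the second ionization energies run Be < S < Li.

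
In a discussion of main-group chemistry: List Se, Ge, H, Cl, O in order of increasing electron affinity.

Electron affinity generally becomes more exothermic across a period toward the halogens and less exothermic down a group.
Here both period and group differ, so the two effects have to be weighed against each other.
Ge > H: period and group pull opposite ways; the across-period shift dominates (119 vs 73 kJ/mol).
O > Ge: both effects reinforce here, so O is clearly the higher of the two.
Se > O: this pair runs against the simple trend — see the exception note.
Cl > Se: both effects reinforce here, so Cl is clearly the higher of the two.
Note the exception: Se has a higher electron affinity than O, contrary to the simple trend — O's compact 2p subshell gives strong electron–electron repulsion on the added electron.
Tabulated electron affinity (kJ/mol): H 73, O 141, Cl 349, Ge 119, Se 195.
So from lowest to highest: H < Ge < O < Se < Cl.

H < Ge < O < Se < Cl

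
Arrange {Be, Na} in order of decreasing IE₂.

Consider each +1 ion: Be⁺ still has 1 valence electron; Na⁺ is the bare [Ne] core.
Breaking into a closed-shell core is much more expensive than removing a leftover valence electron — Na has the largest IE_2 here.
Tabulated IE_2 (kJ/mol): Be 1757, Na 4562.
Overall IE_2 order: Be < Na.

Na > Be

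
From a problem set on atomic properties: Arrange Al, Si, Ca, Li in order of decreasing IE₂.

Consider each +1 ion: Al⁺ still has 2 valence electrons; Si⁺ still has 3 valence electrons; Ca⁺ still has 1 valence electron; Li⁺ is the bare [He] core.
Core electrons are held far more tightly than valence electrons, so Li tops the IE_2 order.
Valence configurations: Al⁺ [Ne]3s², Si⁺ [Ne]3s²3p¹, Ca⁺ [Ar]4s¹.
Si⁺ loses a lone 3p electron whereas Al⁺ must break into a filled 3s² pair, so IE_2(Al) > IE_2(Si) even though Si has the higher nuclear charge.
Tabulated IE_2 (kJ/mol): Al 1817, Si 1577, Ca 1145, Li 7298.
So the second ionization energies run Ca < Si < Al < Li.

Li > Al > Si > Ca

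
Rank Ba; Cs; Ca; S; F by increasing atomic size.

F < S < Ca < Ba < Cs

F is in period 2, group 17; S is in period 3, group 16; Ca is in period 4, group 2; Cs is in period 6, group 1; Ba is in period 6, group 2.
Across a period the added protons contract the valence shell; down a group each new principal shell makes the atom larger.
These span different periods and groups, so the two trends combine.
S > F: relative to F, both the across-period and down-group shifts push S's atomic radius up.
Ca > S: both effects reinforce here, so Ca is clearly the larger of the two.
Ba > Ca: Ba sits below Ca in group 2, so the down-group effect alone puts Ba larger.
Cs > Ba: both are in period 6; the period trend gives Cs the larger value.
For reference (pm): F 64, S 103, Ca 171, Cs 232, Ba 196.
So from smallest to largest: F < S < Ca < Ba < Cs.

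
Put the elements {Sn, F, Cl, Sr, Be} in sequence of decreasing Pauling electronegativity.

F > Cl > Sn > Be > Sr

Be is in period 2, group 2; F is in period 2, group 17; Cl is in period 3, group 17; Sr is in period 5, group 2; Sn is in period 5, group 14.
Electronegativity increases across a period and decreases down a group, tracking effective nuclear charge and atomic size.
Here both period and group differ, so the two effects have to be weighed against each other.
Be > Sr: they share group 2; the group trend gives Be the larger value.
Sn > Be: period and group pull opposite ways; the across-period shift dominates (1.96 vs 1.57).
Cl > Sn: relative to Sn, both the across-period and down-group shifts push Cl's electronegativity up.
F > Cl: they share group 17; the group trend gives F the larger value.
For reference (Pauling): Be 1.57, F 3.98, Cl 3.16, Sr 0.95, Sn 1.96.
So from highest to lowest: F > Cl > Sn > Be > Sr.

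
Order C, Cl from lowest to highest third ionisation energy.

Cl < C

Consider each +2 ion: C²⁺ still has 2 valence electrons; Cl²⁺ still has 5 valence electrons.
All are still removing valence electrons, so compare the +2 ions as you would atoms: IE_3 generally rises across a period (higher Z_eff) and falls down a group (larger shell), subject to the usual subshell exceptions.
Valence configurations: C²⁺ [He]2s², Cl²⁺ [Ne]3s²3p³.
Approximate IE_3 values (kJ/mol): C 4620, Cl 3822.
Putting it together, IE_3: Cl < C.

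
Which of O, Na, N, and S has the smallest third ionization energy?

After 2 electrons have been removed, what remains? O²⁺ still has 4 valence electrons; Na²⁺ is already 1 electron into the core; N²⁺ still has 3 valence electrons; S²⁺ still has 4 valence electrons.
Pulling an electron out of a noble-gas core costs far more than removing a remaining valence electron, so Na sits at the high end of IE_3.
Valence configurations: O²⁺ [He]2s²2p², N²⁺ [He]2s²2p¹, S²⁺ [Ne]3s²3p².
Tabulated IE_3 (kJ/mol): O 5300, Na 6910, N 4578, S 3357.
So the third ionization energies run S < N < O < Na.

S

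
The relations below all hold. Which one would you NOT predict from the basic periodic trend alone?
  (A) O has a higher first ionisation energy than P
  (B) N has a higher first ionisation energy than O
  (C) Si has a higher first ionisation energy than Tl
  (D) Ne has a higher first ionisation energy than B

The general trend: first ionisation energy increases across a period and decreases down a group.
(A) O (period 2, group 16) vs P (period 3, group 15): the stated order agrees with the simple trend.
(B) N (period 2, group 15) vs O (period 2, group 16): the stated order contradicts the simple trend.
(C) Si (period 3, group 14) vs Tl (period 6, group 13): the stated order agrees with the simple trend.
(D) Ne (period 2, group 18) vs B (period 2, group 13): the stated order agrees with the simple trend.
The exception is (B): pairing an electron in O's 2p⁴ costs repulsion energy, so O ionizes more easily than half-filled N (2p³).

(B)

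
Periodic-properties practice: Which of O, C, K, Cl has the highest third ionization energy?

Consider each +2 ion: O²⁺ still has 4 valence electrons; C²⁺ still has 2 valence electrons; K²⁺ is already 1 electron into the core; Cl²⁺ still has 5 valence electrons.
Usually core removal costs more than valence removal, but here the competition is close: a tightly held n=2 valence electron can cost more to remove than an n=3 core electron, so the actual values have to decide it.
Valence configurations: O²⁺ [He]2s²2p², C²⁺ [He]2s², Cl²⁺ [Ne]3s²3p³.
Approximate IE_3 values (kJ/mol): O 5300, C 4620, K 4420, Cl 3822.
Overall IE_3 order: Cl < K < C < O.

O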